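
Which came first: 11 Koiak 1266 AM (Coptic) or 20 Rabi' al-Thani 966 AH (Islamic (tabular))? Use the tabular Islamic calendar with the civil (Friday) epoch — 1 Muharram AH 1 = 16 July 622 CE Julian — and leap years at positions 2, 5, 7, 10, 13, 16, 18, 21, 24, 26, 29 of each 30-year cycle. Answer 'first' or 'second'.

first

Converting both to JDN: 2287171 vs 2290512; the smaller is the first.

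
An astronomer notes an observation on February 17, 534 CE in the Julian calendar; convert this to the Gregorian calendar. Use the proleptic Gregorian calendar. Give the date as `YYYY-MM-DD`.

At this point the Julian calendar is 2 days behind the Gregorian.
17 February 534 Julian + 2 days → 19 February 534 Gregorian.

0534-02-19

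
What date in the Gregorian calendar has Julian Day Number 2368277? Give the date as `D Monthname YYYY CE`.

8 January 1772 CE

JDN 2451545 is 1 Jan 2000; 2368277 is −83268 days from there.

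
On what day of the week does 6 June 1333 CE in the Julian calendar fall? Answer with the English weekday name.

In the proleptic Gregorian calendar this is 14 June 1333 (JDN 2208093).
2208093 ≡ 6 (mod 7); counting from Monday = 0 gives Sunday.

Sunday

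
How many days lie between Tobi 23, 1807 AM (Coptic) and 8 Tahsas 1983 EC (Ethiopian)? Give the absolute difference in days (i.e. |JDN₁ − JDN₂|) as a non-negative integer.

JDN of the first date = 2484813.
JDN of the second date = 2448243.
|2448243 − 2484813| = 36570.

36570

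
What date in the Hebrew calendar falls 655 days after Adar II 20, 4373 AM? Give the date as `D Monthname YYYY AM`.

25 Tevet 4375 AM

Counting 655 days forward from JDN 1945032 reaches JDN 1945687, which is 25 Tevet 4375 AM.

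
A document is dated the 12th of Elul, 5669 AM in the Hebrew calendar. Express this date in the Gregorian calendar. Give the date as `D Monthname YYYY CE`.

29 August 1909 CE

Julian Day Number of the source date = 2418548.
Converting JDN 2418548 to the Gregorian calendar gives 29 August 1909 CE.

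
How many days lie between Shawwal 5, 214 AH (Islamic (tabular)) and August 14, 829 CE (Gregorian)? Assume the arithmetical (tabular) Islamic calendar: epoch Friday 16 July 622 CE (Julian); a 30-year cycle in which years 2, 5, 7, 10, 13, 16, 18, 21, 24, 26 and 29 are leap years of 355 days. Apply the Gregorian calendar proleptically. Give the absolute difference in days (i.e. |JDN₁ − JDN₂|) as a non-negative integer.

JDN of the first date = 2024190.
JDN of the second date = 2024072.
|2024072 − 2024190| = 118.

118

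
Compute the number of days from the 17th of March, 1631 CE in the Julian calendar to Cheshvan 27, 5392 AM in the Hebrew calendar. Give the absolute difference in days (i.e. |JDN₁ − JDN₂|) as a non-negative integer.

240

First date → JDN 2316856; second date → JDN 2317096.
The interval is |2316856 − 2317096| = 240 days.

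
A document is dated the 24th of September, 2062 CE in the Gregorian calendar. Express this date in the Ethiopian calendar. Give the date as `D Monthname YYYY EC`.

14 Meskerem 2055 EC

Both dates share Julian Day Number 2474457; in the Ethiopian calendar that is 14 Meskerem 2055 EC.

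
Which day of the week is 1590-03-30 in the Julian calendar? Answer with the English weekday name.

Monday

This is JDN 2301894 (9 April 1590 Gregorian).
JDN 2301894 mod 7 = 0, and JDN 0 was a Monday, so this is a Monday.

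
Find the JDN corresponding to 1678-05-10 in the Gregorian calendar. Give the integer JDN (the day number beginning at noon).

JDN 2400001 is 17 November 1858 CE (Gregorian), MJD 0; the target day is −65934 days from there, so JDN = 2334067.

2334067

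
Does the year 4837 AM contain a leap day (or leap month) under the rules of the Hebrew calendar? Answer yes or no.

Hebrew year 4837 is year 11 of its 19-year Metonic cycle; leap years are at positions 3, 6, 8, 11, 14, 17, 19, so it is a leap year (13 months).

yes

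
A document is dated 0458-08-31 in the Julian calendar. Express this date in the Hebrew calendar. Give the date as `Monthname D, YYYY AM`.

Elul 5, 4218 AM

Julian Day Number of the source date = 1888585.
Converting JDN 1888585 to the Hebrew calendar gives 5 Elul 4218 AM.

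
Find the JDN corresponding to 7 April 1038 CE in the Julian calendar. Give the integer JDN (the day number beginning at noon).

In the proleptic Gregorian calendar the same day is 13 April 1038.
JDN 2451545 is 1 January 2000 CE (Gregorian); the target day is −351261 days from there, so JDN = 2100284.

2100284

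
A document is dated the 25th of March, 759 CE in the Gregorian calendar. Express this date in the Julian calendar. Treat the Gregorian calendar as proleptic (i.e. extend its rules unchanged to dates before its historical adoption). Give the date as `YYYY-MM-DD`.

0759-03-21

The Julian–Gregorian offset here is 4 days (Julian trailing).
25 March 759 Gregorian − 4 days → 21 March 759 Julian.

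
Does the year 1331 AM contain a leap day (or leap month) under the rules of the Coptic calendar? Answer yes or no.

yes

1331 mod 4 = 3; in the Coptic calendar a year is leap when year mod 4 = 3, so it is a leap year.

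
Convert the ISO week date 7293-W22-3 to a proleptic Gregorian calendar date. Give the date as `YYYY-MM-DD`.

ISO week 1 of 7293 is the week containing the first Thursday of 7293.
Week 22, day 3 (Wednesday) lands on 7293-05-27.

7293-05-27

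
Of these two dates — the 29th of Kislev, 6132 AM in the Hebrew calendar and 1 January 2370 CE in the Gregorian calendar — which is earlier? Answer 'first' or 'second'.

First date → JDN 2587391; second date → JDN 2586685.
JDN 2586685 < JDN 2587391, so the second date is earlier.

second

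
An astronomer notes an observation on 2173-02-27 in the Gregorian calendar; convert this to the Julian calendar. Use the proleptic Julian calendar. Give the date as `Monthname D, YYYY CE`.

February 13, 2173 CE

For dates in this range the Gregorian date is 14 days ahead of the Julian.
27 February 2173 Gregorian − 14 days → 13 February 2173 Julian.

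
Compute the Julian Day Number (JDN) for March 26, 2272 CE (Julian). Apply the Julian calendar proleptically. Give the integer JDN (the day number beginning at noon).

In the Gregorian calendar the same day is 10 April 2272.
JDN 2299161 is 15 October 1582 CE (Gregorian); the target day is +251830 days from there, so JDN = 2550991.

2550991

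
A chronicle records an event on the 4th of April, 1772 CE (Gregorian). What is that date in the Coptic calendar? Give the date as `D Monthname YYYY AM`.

28 Paremhat 1488 AM

Both dates share Julian Day Number 2368364; in the Coptic calendar that is 28 Paremhat 1488 AM.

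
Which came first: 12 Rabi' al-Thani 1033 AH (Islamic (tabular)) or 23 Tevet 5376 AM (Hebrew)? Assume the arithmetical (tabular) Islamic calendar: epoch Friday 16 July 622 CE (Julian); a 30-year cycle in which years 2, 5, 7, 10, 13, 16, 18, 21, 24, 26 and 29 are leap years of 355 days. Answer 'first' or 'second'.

The two dates have Julian Day Numbers 2314246 and 2311304 respectively.
Since 2311304 < 2314246, the second date comes first.

second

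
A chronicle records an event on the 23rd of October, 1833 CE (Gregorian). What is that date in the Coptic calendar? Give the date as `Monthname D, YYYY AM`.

Paopi 14, 1550 AM

Julian Day Number of the source date = 2390845.
Converting JDN 2390845 to the Coptic calendar gives 14 Paopi 1550 AM.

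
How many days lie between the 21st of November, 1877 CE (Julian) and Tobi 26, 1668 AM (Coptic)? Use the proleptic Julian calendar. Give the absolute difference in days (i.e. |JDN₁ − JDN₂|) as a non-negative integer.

27090

First date → JDN 2406957; second date → JDN 2434047.
The interval is |2406957 − 2434047| = 27090 days.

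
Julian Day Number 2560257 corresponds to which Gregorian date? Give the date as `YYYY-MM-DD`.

2297-08-23

JDN 2451545 is 1 Jan 2000; 2560257 is +108712 days from there.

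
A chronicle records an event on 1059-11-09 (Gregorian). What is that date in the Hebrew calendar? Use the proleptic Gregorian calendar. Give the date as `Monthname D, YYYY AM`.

Cheshvan 24, 4820 AM

Julian Day Number of the source date = 2108164.
Converting JDN 2108164 to the Hebrew calendar gives 24 Cheshvan 4820 AM.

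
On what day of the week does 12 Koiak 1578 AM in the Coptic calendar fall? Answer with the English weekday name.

Friday

Equivalently 20 December 1861 Gregorian, JDN 2401130.
2401130 ≡ 4 (mod 7); counting from Monday = 0 gives Friday.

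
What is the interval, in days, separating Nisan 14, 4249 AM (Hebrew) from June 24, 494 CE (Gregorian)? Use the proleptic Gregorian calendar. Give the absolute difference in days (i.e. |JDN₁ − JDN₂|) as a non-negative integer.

1910

First date → JDN 1899755; second date → JDN 1901665.
The interval is |1899755 − 1901665| = 1910 days.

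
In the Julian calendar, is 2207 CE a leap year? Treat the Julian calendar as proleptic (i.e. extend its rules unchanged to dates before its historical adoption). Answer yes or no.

2207 mod 4 = 3, so it is a common year in the Julian calendar.

no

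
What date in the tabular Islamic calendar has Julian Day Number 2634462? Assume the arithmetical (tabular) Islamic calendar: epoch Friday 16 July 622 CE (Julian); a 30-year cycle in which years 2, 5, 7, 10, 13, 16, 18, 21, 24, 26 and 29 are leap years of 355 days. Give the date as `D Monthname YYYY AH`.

29 Dhu al-Qa'dah 1936 AH

The Gregorian equivalent of JDN 2634462 is 23 October 2500.
In the tabular Islamic calendar that day is 29 Dhu al-Qa'dah 1936 AH.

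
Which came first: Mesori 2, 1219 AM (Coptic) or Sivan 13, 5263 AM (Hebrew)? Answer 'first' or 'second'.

First date → JDN 2270235; second date → JDN 2270186.
JDN 2270186 < JDN 2270235, so the second date is earlier.

second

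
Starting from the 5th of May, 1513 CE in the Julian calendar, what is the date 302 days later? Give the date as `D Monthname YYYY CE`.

3 March 1514 CE

JDN of the 5th of May, 1513 CE = 2273806.
2273806 + 302 = 2274108.
JDN 2274108 in the Julian calendar is 3 March 1514 CE.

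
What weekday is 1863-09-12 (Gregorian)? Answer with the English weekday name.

Saturday

JDN 2401761 mod 7 = 5, and JDN 0 was a Monday, so this is a Saturday.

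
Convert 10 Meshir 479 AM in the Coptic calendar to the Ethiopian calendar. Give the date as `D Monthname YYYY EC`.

The source date corresponds to 8 February 763 in the proleptic Gregorian calendar (JDN 1999778).
That day falls on 10 Yekatit 755 EC in the Ethiopian calendar.

10 Yekatit 755 EC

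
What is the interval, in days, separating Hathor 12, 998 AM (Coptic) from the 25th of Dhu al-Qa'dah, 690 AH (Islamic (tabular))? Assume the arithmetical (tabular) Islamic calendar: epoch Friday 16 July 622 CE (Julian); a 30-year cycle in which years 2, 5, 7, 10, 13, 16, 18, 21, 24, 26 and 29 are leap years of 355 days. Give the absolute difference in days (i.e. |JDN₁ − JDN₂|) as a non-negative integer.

3663

JDN of the first date = 2189255.
JDN of the second date = 2192918.
|2192918 − 2189255| = 3663.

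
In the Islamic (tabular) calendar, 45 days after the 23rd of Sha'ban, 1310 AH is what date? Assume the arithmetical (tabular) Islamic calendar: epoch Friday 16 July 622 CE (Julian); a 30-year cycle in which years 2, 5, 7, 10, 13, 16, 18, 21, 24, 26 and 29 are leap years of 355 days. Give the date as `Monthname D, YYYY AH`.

Counting 45 days forward from JDN 2412535 reaches JDN 2412580, which is Shawwal 9, 1310 AH.

Shawwal 9, 1310 AH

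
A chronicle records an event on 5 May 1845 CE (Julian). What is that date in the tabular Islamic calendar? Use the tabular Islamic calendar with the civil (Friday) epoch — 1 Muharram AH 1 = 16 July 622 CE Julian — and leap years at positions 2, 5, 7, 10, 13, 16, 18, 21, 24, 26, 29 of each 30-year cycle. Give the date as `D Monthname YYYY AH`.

10 Jumada al-Awwal 1261 AH

Julian Day Number of the source date = 2395069.
Converting JDN 2395069 to the tabular Islamic calendar gives 10 Jumada al-Awwal 1261 AH.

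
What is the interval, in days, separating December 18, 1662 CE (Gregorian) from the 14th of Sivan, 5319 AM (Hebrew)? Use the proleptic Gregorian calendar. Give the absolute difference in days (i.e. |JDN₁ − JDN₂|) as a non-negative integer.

JDN of the first date = 2328445.
JDN of the second date = 2290622.
|2290622 − 2328445| = 37823.

37823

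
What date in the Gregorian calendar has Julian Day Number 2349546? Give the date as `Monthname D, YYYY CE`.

JDN 2451545 is 1 Jan 2000; 2349546 is −101999 days from there.

September 26, 1720 CE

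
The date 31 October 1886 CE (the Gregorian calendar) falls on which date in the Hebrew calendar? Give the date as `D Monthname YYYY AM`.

Julian Day Number of the source date = 2410211.
Converting JDN 2410211 to the Hebrew calendar gives 2 Cheshvan 5647 AM.

2 Cheshvan 5647 AM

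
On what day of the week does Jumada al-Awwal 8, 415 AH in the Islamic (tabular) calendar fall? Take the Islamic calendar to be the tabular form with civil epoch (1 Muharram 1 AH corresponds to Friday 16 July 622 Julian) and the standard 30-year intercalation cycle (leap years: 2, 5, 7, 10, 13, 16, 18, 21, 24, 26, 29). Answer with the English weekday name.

This is JDN 2095273 (24 July 1024 Gregorian).
2095273 ≡ 5 (mod 7); counting from Monday = 0 gives Saturday.

Saturday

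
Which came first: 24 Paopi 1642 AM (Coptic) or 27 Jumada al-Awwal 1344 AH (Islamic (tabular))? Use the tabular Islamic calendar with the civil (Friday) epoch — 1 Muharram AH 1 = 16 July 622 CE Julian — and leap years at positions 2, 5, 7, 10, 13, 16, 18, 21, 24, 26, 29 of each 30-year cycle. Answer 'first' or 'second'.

Converting both to JDN: 2424458 vs 2424498; the smaller is the first.

first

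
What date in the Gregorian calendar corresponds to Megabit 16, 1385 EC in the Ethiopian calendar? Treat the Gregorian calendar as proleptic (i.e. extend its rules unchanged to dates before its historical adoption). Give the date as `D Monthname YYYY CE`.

20 March 1393 CE

Both dates share Julian Day Number 2229922; in the Gregorian calendar that is 20 March 1393 CE.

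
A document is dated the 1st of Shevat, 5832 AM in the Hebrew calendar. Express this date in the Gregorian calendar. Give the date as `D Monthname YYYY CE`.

Julian Day Number of the source date = 2477863.
Converting JDN 2477863 to the Gregorian calendar gives 21 January 2072 CE.

21 January 2072 CE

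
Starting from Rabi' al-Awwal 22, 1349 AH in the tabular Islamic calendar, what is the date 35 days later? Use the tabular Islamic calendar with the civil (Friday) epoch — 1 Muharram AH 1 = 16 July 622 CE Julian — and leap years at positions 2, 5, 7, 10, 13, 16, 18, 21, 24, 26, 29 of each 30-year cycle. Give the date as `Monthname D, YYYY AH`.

Rabi' al-Thani 27, 1349 AH

Counting 35 days forward from JDN 2426206 reaches JDN 2426241, which is Rabi' al-Thani 27, 1349 AH.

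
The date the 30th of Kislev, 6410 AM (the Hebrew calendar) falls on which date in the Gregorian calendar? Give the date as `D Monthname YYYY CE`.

Both dates share Julian Day Number 2688948; in the Gregorian calendar that is 27 December 2649 CE.

27 December 2649 CE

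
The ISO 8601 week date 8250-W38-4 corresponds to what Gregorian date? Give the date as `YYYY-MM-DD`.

ISO week 1 of 8250 is the week containing the first Thursday of 8250.
Week 38, day 4 (Thursday) lands on 8250-09-19.

8250-09-19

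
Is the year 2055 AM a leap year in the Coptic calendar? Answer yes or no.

2055 mod 4 = 3; in the Coptic calendar a year is leap when year mod 4 = 3, so it is a leap year.

yes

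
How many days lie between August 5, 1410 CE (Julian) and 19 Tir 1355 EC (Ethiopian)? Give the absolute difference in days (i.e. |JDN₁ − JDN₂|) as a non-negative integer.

First date → JDN 2236277; second date → JDN 2218907.
The interval is |2236277 − 2218907| = 17370 days.

17370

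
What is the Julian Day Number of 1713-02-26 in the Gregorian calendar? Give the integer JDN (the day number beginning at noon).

JDN 2400001 is 17 November 1858 CE (Gregorian), MJD 0; the target day is −53224 days from there, so JDN = 2346777.

2346777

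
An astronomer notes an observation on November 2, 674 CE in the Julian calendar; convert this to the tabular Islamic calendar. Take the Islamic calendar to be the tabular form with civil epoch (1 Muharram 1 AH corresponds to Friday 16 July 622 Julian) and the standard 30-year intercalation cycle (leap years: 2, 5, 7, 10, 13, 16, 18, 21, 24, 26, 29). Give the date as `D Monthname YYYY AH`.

Both dates share Julian Day Number 1967542; in the tabular Islamic calendar that is 27 Dhu al-Qa'dah 54 AH.

27 Dhu al-Qa'dah 54 AH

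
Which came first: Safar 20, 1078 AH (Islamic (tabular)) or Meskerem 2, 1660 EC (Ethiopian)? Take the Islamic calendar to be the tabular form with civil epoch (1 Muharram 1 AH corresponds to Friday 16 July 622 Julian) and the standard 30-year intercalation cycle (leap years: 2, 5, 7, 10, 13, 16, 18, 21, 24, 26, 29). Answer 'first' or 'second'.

first

The two dates have Julian Day Numbers 2330142 and 2330172 respectively.
Since 2330142 < 2330172, the first date comes first.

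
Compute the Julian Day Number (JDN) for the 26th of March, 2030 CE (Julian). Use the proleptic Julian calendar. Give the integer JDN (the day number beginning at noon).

Equivalently 8 April 2030 (Gregorian).
JDN 2400001 is 17 November 1858 CE (Gregorian), MJD 0; the target day is +62599 days from there, so JDN = 2462600.

2462600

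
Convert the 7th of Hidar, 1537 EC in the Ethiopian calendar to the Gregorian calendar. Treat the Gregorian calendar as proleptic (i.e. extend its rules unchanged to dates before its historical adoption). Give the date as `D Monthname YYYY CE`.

Both dates share Julian Day Number 2285311; in the Gregorian calendar that is 13 November 1544 CE.

13 November 1544 CE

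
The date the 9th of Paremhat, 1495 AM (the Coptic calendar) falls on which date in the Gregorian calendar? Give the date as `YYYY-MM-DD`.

1779-03-16

Both dates share Julian Day Number 2370901; in the Gregorian calendar that is 16 March 1779 CE.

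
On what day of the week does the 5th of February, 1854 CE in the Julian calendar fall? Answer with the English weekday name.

Friday

Equivalently 17 February 1854 Gregorian, JDN 2398267.
2398267 ≡ 4 (mod 7); counting from Monday = 0 gives Friday.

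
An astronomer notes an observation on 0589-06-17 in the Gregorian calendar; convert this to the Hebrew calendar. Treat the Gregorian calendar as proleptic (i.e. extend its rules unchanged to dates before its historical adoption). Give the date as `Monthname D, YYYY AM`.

Sivan 25, 4349 AM

Julian Day Number of the source date = 1936356.
Converting JDN 1936356 to the Hebrew calendar gives 25 Sivan 4349 AM.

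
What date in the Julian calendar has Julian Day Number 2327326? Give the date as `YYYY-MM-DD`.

JDN 2327326 is 25 November 1659 in the Gregorian calendar.
In the Julian calendar that day is 1659-11-15.

1659-11-15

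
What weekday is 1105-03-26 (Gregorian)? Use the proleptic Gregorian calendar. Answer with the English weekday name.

Sunday

2124737 ≡ 6 (mod 7); counting from Monday = 0 gives Sunday.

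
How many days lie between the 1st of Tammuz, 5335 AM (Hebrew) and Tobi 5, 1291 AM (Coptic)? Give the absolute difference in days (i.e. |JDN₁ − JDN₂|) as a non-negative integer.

JDN of the first date = 2296486.
JDN of the second date = 2296326.
|2296326 − 2296486| = 160.

160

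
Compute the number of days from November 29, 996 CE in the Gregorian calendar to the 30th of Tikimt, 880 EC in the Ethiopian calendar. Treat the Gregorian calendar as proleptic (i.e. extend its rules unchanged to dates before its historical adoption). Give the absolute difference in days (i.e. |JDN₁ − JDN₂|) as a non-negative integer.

JDN of the first date = 2085175.
JDN of the second date = 2045335.
|2045335 − 2085175| = 39840.

39840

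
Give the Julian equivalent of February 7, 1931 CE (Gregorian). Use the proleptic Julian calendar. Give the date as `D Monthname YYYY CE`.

For dates in this range the Gregorian date is 13 days ahead of the Julian.
7 February 1931 Gregorian − 13 days → 25 January 1931 Julian.

25 January 1931 CE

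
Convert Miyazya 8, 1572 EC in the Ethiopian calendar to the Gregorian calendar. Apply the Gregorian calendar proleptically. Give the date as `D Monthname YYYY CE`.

Julian Day Number of the source date = 2298246.
Converting JDN 2298246 to the Gregorian calendar gives 13 April 1580 CE.

13 April 1580 CE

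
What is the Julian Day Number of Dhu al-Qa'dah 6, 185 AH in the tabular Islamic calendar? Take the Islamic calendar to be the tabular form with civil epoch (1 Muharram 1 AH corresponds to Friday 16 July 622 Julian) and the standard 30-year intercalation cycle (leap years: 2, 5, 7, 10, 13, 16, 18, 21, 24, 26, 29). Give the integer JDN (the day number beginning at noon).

In the proleptic Gregorian calendar the same day is 20 November 801.
JDN 2400001 is 17 November 1858 CE (Gregorian), MJD 0; the target day is −386058 days from there, so JDN = 2013943.

2013943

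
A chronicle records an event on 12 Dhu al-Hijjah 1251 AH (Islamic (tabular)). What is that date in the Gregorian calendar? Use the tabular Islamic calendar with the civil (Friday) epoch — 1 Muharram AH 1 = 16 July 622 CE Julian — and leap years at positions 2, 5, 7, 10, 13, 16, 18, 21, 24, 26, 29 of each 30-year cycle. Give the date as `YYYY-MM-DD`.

Both dates share Julian Day Number 2391734; in the Gregorian calendar that is 30 March 1836 CE.

1836-03-30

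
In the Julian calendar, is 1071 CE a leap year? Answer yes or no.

no

1071 mod 4 = 3, so it is a common year in the Julian calendar.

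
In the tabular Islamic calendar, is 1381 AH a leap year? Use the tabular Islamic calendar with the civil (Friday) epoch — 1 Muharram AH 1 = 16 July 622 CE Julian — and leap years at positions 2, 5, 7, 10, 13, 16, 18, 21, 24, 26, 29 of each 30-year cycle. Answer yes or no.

Year 1381 AH is year 1 of its 30-year cycle; leap positions are 2, 5, 7, 10, 13, 16, 18, 21, 24, 26, 29, so it is a common year (354 days).

no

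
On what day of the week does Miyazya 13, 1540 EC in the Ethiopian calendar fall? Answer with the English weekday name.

Sunday

Equivalently 18 April 1548 Gregorian, JDN 2286563.
JDN 2286563 mod 7 = 6, and JDN 0 was a Monday, so this is a Sunday.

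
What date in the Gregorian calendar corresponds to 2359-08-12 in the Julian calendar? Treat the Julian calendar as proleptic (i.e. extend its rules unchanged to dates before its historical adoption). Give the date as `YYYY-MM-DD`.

The Julian–Gregorian offset here is 16 days (Julian trailing).
12 August 2359 Julian + 16 days → 28 August 2359 Gregorian.

2359-08-28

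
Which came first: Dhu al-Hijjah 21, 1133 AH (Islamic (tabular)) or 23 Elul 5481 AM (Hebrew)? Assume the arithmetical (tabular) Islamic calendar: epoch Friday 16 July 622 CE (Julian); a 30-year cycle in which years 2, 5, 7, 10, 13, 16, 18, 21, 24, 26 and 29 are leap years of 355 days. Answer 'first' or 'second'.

The two dates have Julian Day Numbers 2349928 and 2349900 respectively.
Since 2349900 < 2349928, the second date comes first.

second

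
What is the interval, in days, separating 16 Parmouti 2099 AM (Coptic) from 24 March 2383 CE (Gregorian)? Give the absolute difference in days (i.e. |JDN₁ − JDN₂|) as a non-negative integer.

34

First date → JDN 2591549; second date → JDN 2591515.
The interval is |2591549 − 2591515| = 34 days.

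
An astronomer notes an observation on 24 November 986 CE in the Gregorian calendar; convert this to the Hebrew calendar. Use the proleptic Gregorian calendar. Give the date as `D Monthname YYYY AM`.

15 Kislev 4747 AM

Both dates share Julian Day Number 2081517; in the Hebrew calendar that is 15 Kislev 4747 AM.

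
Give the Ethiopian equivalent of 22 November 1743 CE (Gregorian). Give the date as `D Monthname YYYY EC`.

Julian Day Number of the source date = 2358003.
Converting JDN 2358003 to the Ethiopian calendar gives 14 Hidar 1736 EC.

14 Hidar 1736 EC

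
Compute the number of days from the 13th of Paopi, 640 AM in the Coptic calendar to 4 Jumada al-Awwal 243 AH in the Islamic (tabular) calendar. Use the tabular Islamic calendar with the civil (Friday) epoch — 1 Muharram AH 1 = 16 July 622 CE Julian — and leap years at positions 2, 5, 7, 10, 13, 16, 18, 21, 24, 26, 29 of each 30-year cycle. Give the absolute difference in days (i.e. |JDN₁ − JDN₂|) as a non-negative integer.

JDN of the first date = 2058467.
JDN of the second date = 2034318.
|2034318 − 2058467| = 24149.

24149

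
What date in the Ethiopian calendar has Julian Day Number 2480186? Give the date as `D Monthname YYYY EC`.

24 Ginbot 2070 EC

The Gregorian equivalent of JDN 2480186 is 1 June 2078.
In the Ethiopian calendar that day is 24 Ginbot 2070 EC.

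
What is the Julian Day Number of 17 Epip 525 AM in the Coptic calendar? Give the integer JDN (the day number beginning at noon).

2016737

In the proleptic Gregorian calendar the same day is 15 July 809.
JDN 2299161 is 15 October 1582 CE (Gregorian); the target day is −282424 days from there, so JDN = 2016737.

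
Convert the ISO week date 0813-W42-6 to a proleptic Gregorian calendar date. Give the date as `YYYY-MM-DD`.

0813-10-19

ISO week 1 of 813 is the week containing the first Thursday of 813.
Week 42, day 6 (Saturday) lands on 0813-10-19.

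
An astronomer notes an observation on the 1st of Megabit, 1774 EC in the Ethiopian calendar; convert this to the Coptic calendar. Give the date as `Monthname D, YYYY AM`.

Paremhat 1, 1498 AM

Both dates share Julian Day Number 2371989; in the Coptic calendar that is 1 Paremhat 1498 AM.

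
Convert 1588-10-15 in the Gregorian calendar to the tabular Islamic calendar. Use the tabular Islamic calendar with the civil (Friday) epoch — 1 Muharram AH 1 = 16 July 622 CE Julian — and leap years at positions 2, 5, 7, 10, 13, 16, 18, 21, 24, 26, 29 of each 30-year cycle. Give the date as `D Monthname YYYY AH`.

24 Dhu al-Qa'dah 996 AH

Both dates share Julian Day Number 2301353; in the tabular Islamic calendar that is 24 Dhu al-Qa'dah 996 AH.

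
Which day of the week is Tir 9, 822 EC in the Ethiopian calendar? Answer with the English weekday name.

Equivalently 8 January 830 Gregorian, JDN 2024219.
JDN 2024219 mod 7 = 1, and JDN 0 was a Monday, so this is a Tuesday.

Tuesday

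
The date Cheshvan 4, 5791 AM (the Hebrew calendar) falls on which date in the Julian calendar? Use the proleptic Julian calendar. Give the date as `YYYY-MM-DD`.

2030-10-18

The source date corresponds to 31 October 2030 in the Gregorian calendar (JDN 2462806).
That day falls on 18 October 2030 CE in the Julian calendar.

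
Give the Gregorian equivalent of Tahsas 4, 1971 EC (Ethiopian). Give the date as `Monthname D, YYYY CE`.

December 13, 1978 CE

Julian Day Number of the source date = 2443856.
Converting JDN 2443856 to the Gregorian calendar gives 13 December 1978 CE.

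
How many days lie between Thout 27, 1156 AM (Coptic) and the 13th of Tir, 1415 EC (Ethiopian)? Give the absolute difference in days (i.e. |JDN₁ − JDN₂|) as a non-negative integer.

6104

JDN of the first date = 2246920.
JDN of the second date = 2240816.
|2240816 − 2246920| = 6104.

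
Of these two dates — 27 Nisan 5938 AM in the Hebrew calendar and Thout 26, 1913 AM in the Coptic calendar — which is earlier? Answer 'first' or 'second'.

first

First date → JDN 2516662; second date → JDN 2523413.
JDN 2516662 < JDN 2523413, so the first date is earlier.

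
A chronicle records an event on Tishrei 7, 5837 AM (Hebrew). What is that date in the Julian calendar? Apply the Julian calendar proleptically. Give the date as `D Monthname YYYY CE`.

21 September 2076 CE

Both dates share Julian Day Number 2479581; in the Julian calendar that is 21 September 2076 CE.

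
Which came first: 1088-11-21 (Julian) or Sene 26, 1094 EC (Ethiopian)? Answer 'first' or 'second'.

Converting both to JDN: 2118775 vs 2123734; the smaller is the first.

first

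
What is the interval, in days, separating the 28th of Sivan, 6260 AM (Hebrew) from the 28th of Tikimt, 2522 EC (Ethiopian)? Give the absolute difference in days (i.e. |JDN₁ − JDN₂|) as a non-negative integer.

JDN of the first date = 2634343.
JDN of the second date = 2645073.
|2645073 − 2634343| = 10730.

10730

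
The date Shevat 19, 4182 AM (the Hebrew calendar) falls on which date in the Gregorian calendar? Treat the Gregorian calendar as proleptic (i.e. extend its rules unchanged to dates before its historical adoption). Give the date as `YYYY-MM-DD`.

0422-01-28

Both dates share Julian Day Number 1875220; in the Gregorian calendar that is 28 January 422 CE.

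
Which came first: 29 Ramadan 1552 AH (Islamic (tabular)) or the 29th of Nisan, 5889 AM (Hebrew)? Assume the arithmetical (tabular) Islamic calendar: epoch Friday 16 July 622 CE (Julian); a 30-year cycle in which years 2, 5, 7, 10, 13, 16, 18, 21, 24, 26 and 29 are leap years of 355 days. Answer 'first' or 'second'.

first

The two dates have Julian Day Numbers 2498327 and 2498770 respectively.
Since 2498327 < 2498770, the first date comes first.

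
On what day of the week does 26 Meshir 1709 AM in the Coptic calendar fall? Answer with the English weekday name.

Friday

This is JDN 2449052 (5 March 1993 Gregorian).
2449052 ≡ 4 (mod 7); counting from Monday = 0 gives Friday.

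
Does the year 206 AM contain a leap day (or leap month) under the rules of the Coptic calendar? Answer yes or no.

206 mod 4 = 2; in the Coptic calendar a year is leap when year mod 4 = 3, so it is a common year.

no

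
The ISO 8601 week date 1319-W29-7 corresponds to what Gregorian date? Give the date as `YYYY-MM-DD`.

1319-07-23

ISO week 1 of 1319 is the week containing the first Thursday of 1319.
Week 29, day 7 (Sunday) lands on 1319-07-23.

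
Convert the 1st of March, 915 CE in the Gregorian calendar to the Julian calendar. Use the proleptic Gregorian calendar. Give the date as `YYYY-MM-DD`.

At this point the Julian calendar is 5 days behind the Gregorian.
1 March 915 Gregorian − 5 days → 24 February 915 Julian.

0915-02-24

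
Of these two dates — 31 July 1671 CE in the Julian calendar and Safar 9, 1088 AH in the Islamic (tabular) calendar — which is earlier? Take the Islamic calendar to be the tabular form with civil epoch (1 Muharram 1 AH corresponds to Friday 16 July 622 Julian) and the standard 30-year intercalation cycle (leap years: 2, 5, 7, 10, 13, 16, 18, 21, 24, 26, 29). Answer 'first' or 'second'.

first

The two dates have Julian Day Numbers 2331602 and 2333675 respectively.
Since 2331602 < 2333675, the first date comes first.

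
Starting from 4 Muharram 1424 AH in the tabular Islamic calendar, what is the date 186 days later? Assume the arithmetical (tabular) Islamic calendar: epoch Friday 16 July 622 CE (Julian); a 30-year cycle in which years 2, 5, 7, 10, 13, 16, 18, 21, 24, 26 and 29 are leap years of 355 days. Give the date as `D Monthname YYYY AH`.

13 Rajab 1424 AH

JDN of 4 Muharram 1424 AH = 2452707.
2452707 + 186 = 2452893.
JDN 2452893 in the tabular Islamic calendar is 13 Rajab 1424 AH.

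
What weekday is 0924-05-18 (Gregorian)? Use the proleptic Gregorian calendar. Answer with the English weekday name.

Thursday

JDN 2058682 mod 7 = 3, and JDN 0 was a Monday, so this is a Thursday.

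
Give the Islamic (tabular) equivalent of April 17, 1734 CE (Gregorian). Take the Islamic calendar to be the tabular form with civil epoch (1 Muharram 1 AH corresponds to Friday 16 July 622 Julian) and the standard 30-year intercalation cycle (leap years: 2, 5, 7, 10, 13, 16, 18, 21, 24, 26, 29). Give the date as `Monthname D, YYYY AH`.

Both dates share Julian Day Number 2354497; in the tabular Islamic calendar that is 13 Dhu al-Qa'dah 1146 AH.

Dhu al-Qa'dah 13, 1146 AH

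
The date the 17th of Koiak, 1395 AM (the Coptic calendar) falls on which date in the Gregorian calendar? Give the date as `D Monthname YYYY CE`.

Julian Day Number of the source date = 2334294.
Converting JDN 2334294 to the Gregorian calendar gives 23 December 1678 CE.

23 December 1678 CE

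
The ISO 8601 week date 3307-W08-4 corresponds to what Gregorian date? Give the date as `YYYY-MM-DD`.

3307-02-24

ISO week 1 of 3307 is the week containing the first Thursday of 3307.
Week 8, day 4 (Thursday) lands on 3307-02-24.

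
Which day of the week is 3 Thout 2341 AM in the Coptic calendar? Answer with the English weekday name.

Equivalently 18 September 2624 Gregorian, JDN 2679717.
2679717 ≡ 5 (mod 7); counting from Monday = 0 gives Saturday.

Saturday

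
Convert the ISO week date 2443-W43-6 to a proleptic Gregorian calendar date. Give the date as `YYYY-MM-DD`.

2443-10-24

ISO week 1 of 2443 is the week containing the first Thursday of 2443.
Week 43, day 6 (Saturday) lands on 2443-10-24.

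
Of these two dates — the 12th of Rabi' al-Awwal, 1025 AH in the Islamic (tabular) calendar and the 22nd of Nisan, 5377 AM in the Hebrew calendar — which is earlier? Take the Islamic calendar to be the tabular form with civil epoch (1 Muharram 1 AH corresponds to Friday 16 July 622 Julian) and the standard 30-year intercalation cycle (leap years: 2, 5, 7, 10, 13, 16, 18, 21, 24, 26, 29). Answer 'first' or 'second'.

First date → JDN 2311381; second date → JDN 2311774.
JDN 2311381 < JDN 2311774, so the first date is earlier.

first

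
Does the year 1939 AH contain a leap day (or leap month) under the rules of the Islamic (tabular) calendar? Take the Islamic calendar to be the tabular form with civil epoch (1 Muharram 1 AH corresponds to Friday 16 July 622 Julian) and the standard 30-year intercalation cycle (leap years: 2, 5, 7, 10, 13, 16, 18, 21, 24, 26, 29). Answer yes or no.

no

Year 1939 AH is year 19 of its 30-year cycle; leap positions are 2, 5, 7, 10, 13, 16, 18, 21, 24, 26, 29, so it is a common year (354 days).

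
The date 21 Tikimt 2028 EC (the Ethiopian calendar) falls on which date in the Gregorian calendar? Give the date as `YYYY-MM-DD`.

2035-11-01

Both dates share Julian Day Number 2464633; in the Gregorian calendar that is 1 November 2035 CE.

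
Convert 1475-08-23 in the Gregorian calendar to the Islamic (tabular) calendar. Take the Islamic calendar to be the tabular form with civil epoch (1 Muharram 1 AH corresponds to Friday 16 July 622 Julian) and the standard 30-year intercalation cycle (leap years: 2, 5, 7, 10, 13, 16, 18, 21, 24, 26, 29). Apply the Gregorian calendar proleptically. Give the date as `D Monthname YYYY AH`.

11 Rabi' al-Thani 880 AH

Both dates share Julian Day Number 2260027; in the tabular Islamic calendar that is 11 Rabi' al-Thani 880 AH.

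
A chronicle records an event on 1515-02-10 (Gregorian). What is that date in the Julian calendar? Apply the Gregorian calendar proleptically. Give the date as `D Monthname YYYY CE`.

31 January 1515 CE

The Julian–Gregorian offset here is 10 days (Julian trailing).
10 February 1515 Gregorian − 10 days → 31 January 1515 Julian.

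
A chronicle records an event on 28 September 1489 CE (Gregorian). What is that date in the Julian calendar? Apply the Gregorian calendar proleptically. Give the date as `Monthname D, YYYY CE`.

September 19, 1489 CE

For dates in this range the Gregorian date is 9 days ahead of the Julian.
28 September 1489 Gregorian − 9 days → 19 September 1489 Julian.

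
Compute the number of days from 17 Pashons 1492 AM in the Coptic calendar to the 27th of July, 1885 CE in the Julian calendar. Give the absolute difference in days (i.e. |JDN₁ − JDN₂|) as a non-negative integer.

39888

First date → JDN 2369874; second date → JDN 2409762.
The interval is |2369874 − 2409762| = 39888 days.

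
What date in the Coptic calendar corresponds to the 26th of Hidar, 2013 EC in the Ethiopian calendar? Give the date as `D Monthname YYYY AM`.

Both dates share Julian Day Number 2459189; in the Coptic calendar that is 26 Hathor 1737 AM.

26 Hathor 1737 AM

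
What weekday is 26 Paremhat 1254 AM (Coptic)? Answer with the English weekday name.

Equivalently 1 April 1538 Gregorian, JDN 2282893.
JDN 2282893 mod 7 = 4, and JDN 0 was a Monday, so this is a Friday.

Friday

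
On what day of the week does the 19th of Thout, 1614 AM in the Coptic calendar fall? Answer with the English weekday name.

Equivalently 28 September 1897 Gregorian, JDN 2414196.
JDN 2414196 mod 7 = 1, and JDN 0 was a Monday, so this is a Tuesday.

Tuesday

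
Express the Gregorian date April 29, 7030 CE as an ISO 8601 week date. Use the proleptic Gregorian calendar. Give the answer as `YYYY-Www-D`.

The weekday is Thursday (ISO weekday 4).
That Thursday belongs to ISO week 17 of ISO year 7030.

7030-W17-4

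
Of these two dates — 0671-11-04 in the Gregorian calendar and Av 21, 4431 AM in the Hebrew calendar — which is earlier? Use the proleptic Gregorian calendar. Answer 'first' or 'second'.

second

The two dates have Julian Day Numbers 1966445 and 1966355 respectively.
Since 1966355 < 1966445, the second date comes first.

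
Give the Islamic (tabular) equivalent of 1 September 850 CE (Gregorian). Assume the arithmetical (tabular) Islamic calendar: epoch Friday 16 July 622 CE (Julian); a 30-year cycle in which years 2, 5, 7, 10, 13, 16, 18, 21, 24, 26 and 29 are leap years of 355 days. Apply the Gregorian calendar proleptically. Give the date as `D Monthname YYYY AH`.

Both dates share Julian Day Number 2031760; in the tabular Islamic calendar that is 15 Safar 236 AH.

15 Safar 236 AH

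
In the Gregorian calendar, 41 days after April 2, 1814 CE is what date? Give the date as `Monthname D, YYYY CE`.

May 13, 1814 CE

Counting 41 days forward from JDN 2383701 reaches JDN 2383742, which is May 13, 1814 CE.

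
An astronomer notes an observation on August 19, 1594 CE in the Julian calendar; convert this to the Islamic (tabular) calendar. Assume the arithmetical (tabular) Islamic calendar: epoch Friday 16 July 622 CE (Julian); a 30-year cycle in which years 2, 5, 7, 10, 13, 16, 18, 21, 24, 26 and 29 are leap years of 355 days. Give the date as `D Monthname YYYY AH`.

12 Dhu al-Hijjah 1002 AH

Both dates share Julian Day Number 2303497; in the tabular Islamic calendar that is 12 Dhu al-Hijjah 1002 AH.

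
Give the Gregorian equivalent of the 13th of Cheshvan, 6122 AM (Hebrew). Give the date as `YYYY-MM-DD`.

Both dates share Julian Day Number 2583714; in the Gregorian calendar that is 13 November 2361 CE.

2361-11-13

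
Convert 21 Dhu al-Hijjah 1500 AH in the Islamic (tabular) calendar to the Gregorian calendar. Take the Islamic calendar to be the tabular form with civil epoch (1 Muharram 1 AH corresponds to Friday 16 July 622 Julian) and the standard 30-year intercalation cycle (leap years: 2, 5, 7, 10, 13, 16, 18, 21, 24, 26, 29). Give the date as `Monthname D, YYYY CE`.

November 8, 2077 CE

Both dates share Julian Day Number 2479981; in the Gregorian calendar that is 8 November 2077 CE.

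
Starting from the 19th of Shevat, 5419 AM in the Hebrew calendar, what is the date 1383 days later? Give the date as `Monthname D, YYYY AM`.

JDN of the 19th of Shevat, 5419 AM = 2327040.
2327040 + 1383 = 2328423.
JDN 2328423 in the Hebrew calendar is Kislev 15, 5423 AM.

Kislev 15, 5423 AM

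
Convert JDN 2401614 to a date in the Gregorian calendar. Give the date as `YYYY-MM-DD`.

1863-04-18

Counting from JDN 2299161 = 15 Oct 1582 gives an offset of 102453 days.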